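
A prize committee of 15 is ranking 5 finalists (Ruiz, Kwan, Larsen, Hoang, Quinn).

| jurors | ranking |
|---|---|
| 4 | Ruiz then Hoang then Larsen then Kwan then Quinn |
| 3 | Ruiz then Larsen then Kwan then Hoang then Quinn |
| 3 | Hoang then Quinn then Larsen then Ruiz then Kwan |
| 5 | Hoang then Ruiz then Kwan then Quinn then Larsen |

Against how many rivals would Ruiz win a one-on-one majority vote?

Ruiz against each rival (15 jurors):
Ruiz vs Kwan: Ruiz is ranked higher on 4+3+3+5 = 15 ballots, Kwan on 0. Ruiz wins 15–0.
Ruiz vs Larsen: Ruiz preferred on 4+3+5 = 12 ballots; Ruiz wins 12–3.
Ruiz vs Hoang: Hoang, 8–7.
Ruiz vs Quinn: 12 to 3, Ruiz.
Ruiz beats Kwan, Larsen, Quinn; loses to Hoang — 3 pairwise wins.

3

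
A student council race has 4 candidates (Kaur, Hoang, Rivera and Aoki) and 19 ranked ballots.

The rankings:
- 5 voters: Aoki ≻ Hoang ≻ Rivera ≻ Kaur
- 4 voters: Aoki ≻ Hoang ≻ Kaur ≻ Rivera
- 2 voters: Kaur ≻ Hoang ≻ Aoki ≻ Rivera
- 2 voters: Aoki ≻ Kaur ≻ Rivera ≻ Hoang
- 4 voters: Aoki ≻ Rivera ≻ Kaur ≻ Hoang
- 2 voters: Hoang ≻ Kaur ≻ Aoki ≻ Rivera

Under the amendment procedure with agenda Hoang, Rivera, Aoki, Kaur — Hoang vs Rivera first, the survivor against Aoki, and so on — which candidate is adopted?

Round 1: Hoang vs Rivera — 13–6, Hoang advances.
Round 2: Hoang vs Aoki — 4–15, Aoki advances.
Round 3: Aoki vs Kaur — 15–4, Aoki advances.
The agenda winner is Aoki.

Aoki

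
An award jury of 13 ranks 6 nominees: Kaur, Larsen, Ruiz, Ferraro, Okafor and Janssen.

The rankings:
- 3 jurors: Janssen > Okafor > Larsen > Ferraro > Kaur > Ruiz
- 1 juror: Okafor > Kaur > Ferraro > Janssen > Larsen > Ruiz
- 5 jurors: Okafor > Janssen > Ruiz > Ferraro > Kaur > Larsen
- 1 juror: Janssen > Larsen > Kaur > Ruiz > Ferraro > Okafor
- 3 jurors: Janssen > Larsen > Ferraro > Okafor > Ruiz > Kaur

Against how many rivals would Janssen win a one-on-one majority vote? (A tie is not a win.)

Janssen against each rival (13 jurors):
Janssen vs Kaur: Janssen preferred on 3+5+1+3 = 12 ballots; Janssen wins 12–1.
Janssen vs Larsen: Janssen wins 13–0.
Janssen vs Ruiz: Janssen, 13–0.
Janssen vs Ferraro: Janssen is ranked higher on 3+5+1+3 = 12 ballots, Ferraro on 1. Janssen wins 12–1.
Janssen vs Okafor: 7 to 6, Janssen.
Janssen beats Kaur, Larsen, Ruiz, Ferraro, Okafor — 5 pairwise wins.

5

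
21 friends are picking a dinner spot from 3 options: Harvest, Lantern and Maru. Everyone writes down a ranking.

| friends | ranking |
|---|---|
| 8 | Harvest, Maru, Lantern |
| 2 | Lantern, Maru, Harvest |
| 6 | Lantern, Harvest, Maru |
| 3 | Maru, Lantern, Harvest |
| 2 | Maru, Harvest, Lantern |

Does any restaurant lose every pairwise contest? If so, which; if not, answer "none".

Pairwise majorities:
Harvest vs Lantern: 8+2 = 10 for Harvest, 11 for Lantern — Lantern by 11–10.
Harvest vs Maru: Harvest wins 14–7.
Lantern vs Maru: Maru, 13–8.
Every restaurant wins at least one matchup (Harvest beats Maru; Lantern beats Harvest; Maru beats Lantern), so there is no Condorcet loser.

none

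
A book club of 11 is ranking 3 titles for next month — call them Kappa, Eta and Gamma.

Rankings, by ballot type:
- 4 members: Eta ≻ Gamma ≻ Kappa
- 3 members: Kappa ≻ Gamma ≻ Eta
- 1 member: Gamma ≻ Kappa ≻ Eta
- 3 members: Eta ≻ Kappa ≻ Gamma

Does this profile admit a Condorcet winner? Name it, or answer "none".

Head-to-head results (11 members):
Kappa vs Eta: Eta, 7–4.
Kappa vs Gamma: Kappa, 6–5.
Eta vs Gamma: Eta wins 7–4.
Eta wins every pairwise contest, so Eta is the Condorcet winner.

Eta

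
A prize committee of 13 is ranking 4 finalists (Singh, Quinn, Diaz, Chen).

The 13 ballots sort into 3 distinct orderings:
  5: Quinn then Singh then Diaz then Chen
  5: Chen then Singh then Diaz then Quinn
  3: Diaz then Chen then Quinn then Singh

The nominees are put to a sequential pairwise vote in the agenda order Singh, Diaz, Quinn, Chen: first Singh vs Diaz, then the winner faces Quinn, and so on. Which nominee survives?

Chen

Round 1: Singh vs Diaz — 10–3, Singh advances.
Round 2: Singh vs Quinn — 5–8, Quinn advances.
Round 3: Quinn vs Chen — 5–8, Chen advances.
Chen survives the agenda.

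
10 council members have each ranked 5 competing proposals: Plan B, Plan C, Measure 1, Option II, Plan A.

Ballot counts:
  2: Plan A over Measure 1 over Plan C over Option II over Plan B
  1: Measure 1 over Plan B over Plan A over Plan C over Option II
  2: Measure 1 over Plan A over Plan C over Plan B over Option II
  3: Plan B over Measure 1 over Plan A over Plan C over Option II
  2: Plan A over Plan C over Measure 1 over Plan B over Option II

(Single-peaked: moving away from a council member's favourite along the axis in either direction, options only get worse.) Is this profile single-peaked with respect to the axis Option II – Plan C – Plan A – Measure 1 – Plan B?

yes

Axis positions: Option II=1, Plan C=2, Plan A=3, Measure 1=4, Plan B=5.
Group 1 (peak Plan A at position 3): ranking walks positions 3-4-2-1-5, expanding outward from the peak — single-peaked.
Group 2 (peak Measure 1 at position 4): ranking walks positions 4-5-3-2-1, expanding outward from the peak — single-peaked.
Group 3 (peak Measure 1 at position 4): ranking walks positions 4-3-2-5-1, expanding outward from the peak — single-peaked.
Group 4 (peak Plan B at position 5): ranking walks positions 5-4-3-2-1, expanding outward from the peak — single-peaked.
Group 5 (peak Plan A at position 3): ranking walks positions 3-2-4-5-1, expanding outward from the peak — single-peaked.
Every ranking is single-peaked on this axis.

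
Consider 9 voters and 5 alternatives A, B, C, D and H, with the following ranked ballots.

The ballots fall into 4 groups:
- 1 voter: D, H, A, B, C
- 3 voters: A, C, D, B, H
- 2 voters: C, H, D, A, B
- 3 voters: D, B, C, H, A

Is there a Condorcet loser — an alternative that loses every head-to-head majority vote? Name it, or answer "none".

none

Head-to-head results (9 voters):
A vs B: 1+3+2 = 6 for A, 3 for B — A by 6–3.
A vs C: 4 to 5, C.
A vs D: D wins 6–3.
A–H: H 6–3.
B vs C: B preferred on 1+3 = 4 ballots; C wins 5–4.
B vs D: D, 9–0.
B vs H: 6 to 3, B.
C vs D: C wins 5–4.
C vs H: C wins 8–1.
D vs H: D is ranked higher on 1+3+3 = 7 ballots, H on 2. D wins 7–2.
No alternative is winless: A beats B; B beats H; C beats A; D beats A; H beats A. There is no Condorcet loser.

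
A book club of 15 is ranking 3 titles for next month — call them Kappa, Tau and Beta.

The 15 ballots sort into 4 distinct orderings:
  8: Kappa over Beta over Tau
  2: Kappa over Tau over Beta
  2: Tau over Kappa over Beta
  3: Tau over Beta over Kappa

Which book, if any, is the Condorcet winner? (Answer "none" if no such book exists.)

Head-to-head results (15 members):
Kappa vs Tau: 8+2 = 10 for Kappa, 5 for Tau — Kappa by 10–5.
Kappa vs Beta: Kappa is ranked higher on 8+2+2 = 12 ballots, Beta on 3. Kappa wins 12–3.
Tau vs Beta: Tau preferred on 2+2+3 = 7 ballots; Beta wins 8–7.
Kappa beats each of Tau, Beta — Kappa is the Condorcet winner.

Kappa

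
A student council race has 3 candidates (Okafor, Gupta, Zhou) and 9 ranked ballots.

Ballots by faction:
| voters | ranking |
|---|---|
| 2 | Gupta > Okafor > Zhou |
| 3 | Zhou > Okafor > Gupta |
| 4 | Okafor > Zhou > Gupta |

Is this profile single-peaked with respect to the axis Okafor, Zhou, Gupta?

no

Axis positions: Okafor=1, Zhou=2, Gupta=3.
Faction 1: ranking walks positions 3-1-2; Okafor is ranked above Zhou even though Zhou lies between Okafor and the peak Gupta on the axis — preferences dip and rise again. Not single-peaked.
Faction 2 (peak Zhou at position 2): ranking walks positions 2-1-3, expanding outward from the peak — single-peaked.
Faction 3 (peak Okafor at position 1): ranking walks positions 1-2-3, expanding outward from the peak — single-peaked.
Faction 1 violates single-peakedness, so the profile is not single-peaked on this axis.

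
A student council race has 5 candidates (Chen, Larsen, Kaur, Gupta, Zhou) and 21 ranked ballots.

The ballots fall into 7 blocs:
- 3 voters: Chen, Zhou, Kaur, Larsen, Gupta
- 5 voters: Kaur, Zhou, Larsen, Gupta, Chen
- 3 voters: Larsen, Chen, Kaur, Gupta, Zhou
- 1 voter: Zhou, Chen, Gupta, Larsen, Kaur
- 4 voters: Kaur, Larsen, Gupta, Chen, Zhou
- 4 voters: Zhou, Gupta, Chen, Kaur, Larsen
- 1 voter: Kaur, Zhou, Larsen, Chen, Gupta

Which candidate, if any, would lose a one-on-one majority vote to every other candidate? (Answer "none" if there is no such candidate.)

none

Pairwise majorities:
Chen vs Larsen: 3+1+4 = 8 for Chen, 13 for Larsen — Larsen by 13–8.
Chen vs Kaur: 3+3+1+4 = 11 for Chen, 10 for Kaur — Chen by 11–10.
Chen vs Gupta: Chen preferred on 3+3+1+1 = 8 ballots; Gupta wins 13–8.
Chen vs Zhou: Zhou, 11–10.
Larsen vs Kaur: Kaur, 17–4.
Larsen vs Gupta: 3+5+3+4+1 = 16 for Larsen, 5 for Gupta — Larsen by 16–5.
Larsen vs Zhou: Larsen preferred on 3+4 = 7 ballots; Zhou wins 14–7.
Kaur–Gupta: Kaur 16–5.
Kaur vs Zhou: Kaur is ranked higher on 5+3+4+1 = 13 ballots, Zhou on 8. Kaur wins 13–8.
Gupta vs Zhou: Gupta is ranked higher on 3+4 = 7 ballots, Zhou on 14. Zhou wins 14–7.
Each candidate has at least one pairwise win (Chen beats Kaur; Larsen beats Chen; Kaur beats Larsen; Gupta beats Chen; Zhou beats Chen) — no Condorcet loser.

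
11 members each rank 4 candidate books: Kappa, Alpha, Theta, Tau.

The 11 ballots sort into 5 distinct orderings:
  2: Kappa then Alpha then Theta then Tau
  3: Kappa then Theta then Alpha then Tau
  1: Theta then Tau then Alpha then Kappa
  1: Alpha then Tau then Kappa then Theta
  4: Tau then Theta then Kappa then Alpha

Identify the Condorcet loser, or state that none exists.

none

Head-to-head results (11 members):
Kappa vs Alpha: Kappa wins 9–2.
Kappa vs Theta: 2+3+1 = 6 for Kappa, 5 for Theta — Kappa by 6–5.
Kappa vs Tau: Tau wins 6–5.
Alpha vs Theta: 3 to 8, Theta.
Alpha vs Tau: Alpha, 6–5.
Theta vs Tau: Theta, 6–5.
Every book wins at least one matchup (Kappa beats Alpha; Alpha beats Tau; Theta beats Alpha; Tau beats Kappa), so there is no Condorcet loser.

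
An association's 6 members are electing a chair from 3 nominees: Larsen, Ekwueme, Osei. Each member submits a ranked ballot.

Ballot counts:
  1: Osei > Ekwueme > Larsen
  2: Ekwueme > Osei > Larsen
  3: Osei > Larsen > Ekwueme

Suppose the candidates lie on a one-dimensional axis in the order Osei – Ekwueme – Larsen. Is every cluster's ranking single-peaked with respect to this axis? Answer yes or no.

no

Axis positions: Osei=1, Ekwueme=2, Larsen=3.
Cluster 1 (peak Osei at position 1): ranking walks positions 1-2-3, expanding outward from the peak — single-peaked.
Cluster 2 (peak Ekwueme at position 2): ranking walks positions 2-1-3, expanding outward from the peak — single-peaked.
Cluster 3: ranking walks positions 1-3-2; Larsen is ranked above Ekwueme even though Ekwueme lies between Larsen and the peak Osei on the axis — preferences dip and rise again. Not single-peaked.
Cluster 3 violates single-peakedness, so the profile is not single-peaked on this axis.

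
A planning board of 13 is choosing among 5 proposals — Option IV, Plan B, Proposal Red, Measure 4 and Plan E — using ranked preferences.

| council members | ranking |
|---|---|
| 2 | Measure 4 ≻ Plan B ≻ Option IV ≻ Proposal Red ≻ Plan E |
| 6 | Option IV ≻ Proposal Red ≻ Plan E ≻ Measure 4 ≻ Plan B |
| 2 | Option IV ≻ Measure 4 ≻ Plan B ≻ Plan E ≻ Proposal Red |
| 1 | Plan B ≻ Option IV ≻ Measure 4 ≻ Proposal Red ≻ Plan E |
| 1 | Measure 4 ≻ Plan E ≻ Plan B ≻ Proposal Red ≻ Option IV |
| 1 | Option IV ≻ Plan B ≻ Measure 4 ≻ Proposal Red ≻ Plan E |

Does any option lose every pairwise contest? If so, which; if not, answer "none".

none

Head-to-head results (13 council members):
Option IV–Plan B: Option IV 9–4.
Option IV vs Proposal Red: 2+6+2+1+1 = 12 for Option IV, 1 for Proposal Red — Option IV by 12–1.
Option IV vs Measure 4: Option IV is ranked higher on 6+2+1+1 = 10 ballots, Measure 4 on 3. Option IV wins 10–3.
Option IV vs Plan E: 2+6+2+1+1 = 12 for Option IV, 1 for Plan E — Option IV by 12–1.
Plan B vs Proposal Red: Plan B, 7–6.
Plan B vs Measure 4: Plan B preferred on 1+1 = 2 ballots; Measure 4 wins 11–2.
Plan B–Plan E: Plan E 7–6.
Proposal Red vs Measure 4: Measure 4, 7–6.
Proposal Red–Plan E: Proposal Red 10–3.
Measure 4 vs Plan E: Measure 4 is ranked higher on 2+2+1+1+1 = 7 ballots, Plan E on 6. Measure 4 wins 7–6.
Every option wins at least one matchup (Option IV beats Plan B; Plan B beats Proposal Red; Proposal Red beats Plan E; Measure 4 beats Plan B; Plan E beats Plan B), so there is no Condorcet loser.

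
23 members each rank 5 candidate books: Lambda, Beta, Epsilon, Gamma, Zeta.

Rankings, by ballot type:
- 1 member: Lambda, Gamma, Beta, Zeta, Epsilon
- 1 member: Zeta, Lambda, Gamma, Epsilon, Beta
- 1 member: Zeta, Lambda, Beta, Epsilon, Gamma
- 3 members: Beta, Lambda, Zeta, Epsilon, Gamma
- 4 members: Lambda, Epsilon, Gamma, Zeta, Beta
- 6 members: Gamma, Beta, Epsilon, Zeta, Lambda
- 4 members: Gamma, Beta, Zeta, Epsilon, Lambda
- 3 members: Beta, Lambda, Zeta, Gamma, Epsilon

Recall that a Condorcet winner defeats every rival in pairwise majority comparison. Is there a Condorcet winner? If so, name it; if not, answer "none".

none

Pairwise majorities:
Lambda vs Beta: 7 to 16, Beta.
Lambda vs Epsilon: Lambda preferred on 1+1+1+3+4+3 = 13 ballots; Lambda wins 13–10.
Lambda vs Gamma: Lambda preferred on 1+1+1+3+4+3 = 13 ballots; Lambda wins 13–10.
Lambda vs Zeta: 11 to 12, Zeta.
Beta vs Epsilon: 18 to 5, Beta.
Beta vs Gamma: 1+3+3 = 7 for Beta, 16 for Gamma — Gamma by 16–7.
Beta vs Zeta: 17 to 6, Beta.
Epsilon vs Gamma: 8 to 15, Gamma.
Epsilon vs Zeta: 10 to 13, Zeta.
Gamma vs Zeta: 1+4+6+4 = 15 for Gamma, 8 for Zeta — Gamma by 15–8.
No book is unbeaten: Lambda loses to Beta; Beta loses to Gamma; Epsilon loses to Lambda; Gamma loses to Lambda; Zeta loses to Beta. In particular Lambda > Gamma > Beta > Lambda is a majority cycle — no Condorcet winner exists.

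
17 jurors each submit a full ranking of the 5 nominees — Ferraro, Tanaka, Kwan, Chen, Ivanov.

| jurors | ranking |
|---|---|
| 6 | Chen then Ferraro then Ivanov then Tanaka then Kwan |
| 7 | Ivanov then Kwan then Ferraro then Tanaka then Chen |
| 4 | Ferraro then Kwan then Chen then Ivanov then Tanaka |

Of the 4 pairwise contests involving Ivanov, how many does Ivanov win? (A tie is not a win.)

2

Ivanov against each rival (17 jurors):
Ivanov vs Ferraro: Ivanov preferred on 7 ballots; Ferraro wins 10–7.
Ivanov vs Tanaka: 6+7+4 = 17 for Ivanov, 0 for Tanaka — Ivanov by 17–0.
Ivanov vs Kwan: Ivanov wins 13–4.
Ivanov–Chen: Chen 10–7.
Ivanov beats Tanaka, Kwan; loses to Ferraro, Chen — 2 pairwise wins.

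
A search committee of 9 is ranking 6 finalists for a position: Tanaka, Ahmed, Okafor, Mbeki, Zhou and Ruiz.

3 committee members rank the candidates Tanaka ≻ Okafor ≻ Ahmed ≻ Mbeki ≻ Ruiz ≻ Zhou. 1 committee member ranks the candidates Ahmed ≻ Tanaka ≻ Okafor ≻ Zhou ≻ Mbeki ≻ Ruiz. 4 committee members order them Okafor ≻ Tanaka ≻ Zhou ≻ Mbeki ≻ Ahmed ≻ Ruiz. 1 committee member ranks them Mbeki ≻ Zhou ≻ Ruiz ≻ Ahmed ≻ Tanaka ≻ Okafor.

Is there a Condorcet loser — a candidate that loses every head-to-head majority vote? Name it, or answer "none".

Ruiz

Pairwise majorities:
Tanaka vs Ahmed: 7 to 2, Tanaka.
Tanaka vs Okafor: Tanaka wins 5–4.
Tanaka vs Mbeki: 3+1+4 = 8 for Tanaka, 1 for Mbeki — Tanaka by 8–1.
Tanaka vs Zhou: Tanaka is ranked higher on 3+1+4 = 8 ballots, Zhou on 1. Tanaka wins 8–1.
Tanaka vs Ruiz: Tanaka preferred on 3+1+4 = 8 ballots; Tanaka wins 8–1.
Ahmed vs Okafor: 2 to 7, Okafor.
Ahmed vs Mbeki: Mbeki, 5–4.
Ahmed vs Zhou: 4 to 5, Zhou.
Ahmed vs Ruiz: Ahmed preferred on 3+1+4 = 8 ballots; Ahmed wins 8–1.
Okafor–Mbeki: Okafor 8–1.
Okafor vs Zhou: Okafor preferred on 3+1+4 = 8 ballots; Okafor wins 8–1.
Okafor vs Ruiz: Okafor preferred on 3+1+4 = 8 ballots; Okafor wins 8–1.
Mbeki vs Zhou: 4 to 5, Zhou.
Mbeki vs Ruiz: Mbeki is ranked higher on 3+1+4+1 = 9 ballots, Ruiz on 0. Mbeki wins 9–0.
Zhou vs Ruiz: Zhou, 6–3.
Only Ruiz has no wins; Ruiz is the Condorcet loser.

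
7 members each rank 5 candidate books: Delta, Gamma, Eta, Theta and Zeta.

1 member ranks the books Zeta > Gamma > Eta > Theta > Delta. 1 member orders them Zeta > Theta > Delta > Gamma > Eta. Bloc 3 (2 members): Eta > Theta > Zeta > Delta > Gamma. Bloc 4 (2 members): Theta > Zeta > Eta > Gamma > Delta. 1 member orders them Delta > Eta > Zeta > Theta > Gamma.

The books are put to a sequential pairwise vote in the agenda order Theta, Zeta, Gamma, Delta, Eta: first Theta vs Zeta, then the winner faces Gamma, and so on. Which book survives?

Round 1: Theta vs Zeta — 4–3, Theta advances.
Round 2: Theta vs Gamma — 6–1, Theta advances.
Round 3: Theta vs Delta — 6–1, Theta advances.
Round 4: Theta vs Eta — 3–4, Eta advances.
Eta survives the agenda.

Eta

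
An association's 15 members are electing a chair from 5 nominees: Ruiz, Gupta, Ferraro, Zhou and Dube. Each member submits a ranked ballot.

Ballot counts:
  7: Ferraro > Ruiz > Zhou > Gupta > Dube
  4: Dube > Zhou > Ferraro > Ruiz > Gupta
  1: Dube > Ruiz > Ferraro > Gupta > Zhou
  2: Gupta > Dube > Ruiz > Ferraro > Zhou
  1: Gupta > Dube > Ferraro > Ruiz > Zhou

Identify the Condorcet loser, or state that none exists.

Head-to-head results (15 voters):
Ruiz vs Gupta: Ruiz is ranked higher on 7+4+1 = 12 ballots, Gupta on 3. Ruiz wins 12–3.
Ruiz vs Ferraro: Ferraro, 12–3.
Ruiz vs Zhou: Ruiz, 11–4.
Ruiz vs Dube: Dube, 8–7.
Gupta–Ferraro: Ferraro 12–3.
Gupta vs Zhou: 4 to 11, Zhou.
Gupta vs Dube: Gupta, 10–5.
Ferraro–Zhou: Ferraro 11–4.
Ferraro vs Dube: Ferraro is ranked higher on 7 ballots, Dube on 8. Dube wins 8–7.
Zhou vs Dube: Dube wins 8–7.
Every candidate wins at least one matchup (Ruiz beats Gupta; Gupta beats Dube; Ferraro beats Ruiz; Zhou beats Gupta; Dube beats Ruiz), so there is no Condorcet loser.

none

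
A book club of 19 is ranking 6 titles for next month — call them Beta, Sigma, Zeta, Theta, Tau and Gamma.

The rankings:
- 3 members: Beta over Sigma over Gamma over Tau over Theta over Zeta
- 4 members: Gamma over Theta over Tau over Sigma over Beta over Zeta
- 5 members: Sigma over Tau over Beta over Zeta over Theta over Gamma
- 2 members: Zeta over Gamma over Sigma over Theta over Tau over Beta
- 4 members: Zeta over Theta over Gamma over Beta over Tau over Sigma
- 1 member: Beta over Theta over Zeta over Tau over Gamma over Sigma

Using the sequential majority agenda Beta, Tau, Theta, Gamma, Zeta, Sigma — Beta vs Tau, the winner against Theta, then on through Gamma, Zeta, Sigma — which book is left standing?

Round 1: Beta vs Tau — 8–11, Tau advances.
Round 2: Tau vs Theta — 8–11, Theta advances.
Round 3: Theta vs Gamma — 10–9, Theta advances.
Round 4: Theta vs Zeta — 8–11, Zeta advances.
Round 5: Zeta vs Sigma — 7–12, Sigma advances.
Sigma survives the agenda.

Sigma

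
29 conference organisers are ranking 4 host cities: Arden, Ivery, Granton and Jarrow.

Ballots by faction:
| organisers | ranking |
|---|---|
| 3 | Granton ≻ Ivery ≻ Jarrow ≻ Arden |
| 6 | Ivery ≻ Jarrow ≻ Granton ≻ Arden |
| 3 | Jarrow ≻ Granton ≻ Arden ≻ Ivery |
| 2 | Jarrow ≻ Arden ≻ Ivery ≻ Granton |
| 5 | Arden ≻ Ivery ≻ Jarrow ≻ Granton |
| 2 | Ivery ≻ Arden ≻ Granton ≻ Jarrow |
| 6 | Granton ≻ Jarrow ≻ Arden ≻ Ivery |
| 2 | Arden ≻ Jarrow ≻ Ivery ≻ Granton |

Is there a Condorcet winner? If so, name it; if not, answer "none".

none

Check each pair by majority over 29 ballots:
Arden vs Ivery: Arden is ranked higher on 3+2+5+6+2 = 18 ballots, Ivery on 11. Arden wins 18–11.
Arden vs Granton: 2+5+2+2 = 11 for Arden, 18 for Granton — Granton by 18–11.
Arden vs Jarrow: Arden is ranked higher on 5+2+2 = 9 ballots, Jarrow on 20. Jarrow wins 20–9.
Ivery vs Granton: 6+2+5+2+2 = 17 for Ivery, 12 for Granton — Ivery by 17–12.
Ivery vs Jarrow: 16 to 13, Ivery.
Granton vs Jarrow: 3+2+6 = 11 for Granton, 18 for Jarrow — Jarrow by 18–11.
No city is unbeaten: Arden loses to Granton; Ivery loses to Arden; Granton loses to Ivery; Jarrow loses to Ivery. In particular Arden beats Ivery beats Granton beats Arden is a majority cycle — no Condorcet winner exists.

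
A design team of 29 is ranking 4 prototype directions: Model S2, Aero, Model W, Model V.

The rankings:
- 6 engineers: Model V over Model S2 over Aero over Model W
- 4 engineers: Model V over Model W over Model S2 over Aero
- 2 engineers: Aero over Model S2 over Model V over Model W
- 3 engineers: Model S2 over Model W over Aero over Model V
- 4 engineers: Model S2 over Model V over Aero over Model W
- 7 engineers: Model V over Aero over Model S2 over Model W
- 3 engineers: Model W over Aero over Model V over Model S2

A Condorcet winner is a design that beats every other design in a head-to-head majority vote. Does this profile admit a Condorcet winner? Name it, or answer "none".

Model V

Pairwise majorities:
Model S2–Aero: Model S2 17–12.
Model S2 vs Model W: Model S2, 22–7.
Model S2 vs Model V: Model V wins 20–9.
Aero–Model W: Aero 19–10.
Aero vs Model V: Model V, 21–8.
Model W vs Model V: Model V wins 23–6.
Only Model V has no losses; Model V is the Condorcet winner.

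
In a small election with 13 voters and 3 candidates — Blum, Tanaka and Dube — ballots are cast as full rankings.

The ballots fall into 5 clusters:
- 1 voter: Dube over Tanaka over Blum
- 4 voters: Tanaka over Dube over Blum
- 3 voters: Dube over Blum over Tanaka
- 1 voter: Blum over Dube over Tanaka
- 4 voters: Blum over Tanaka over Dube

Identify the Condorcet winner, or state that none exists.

none

Head-to-head results (13 voters):
Blum vs Tanaka: 3+1+4 = 8 for Blum, 5 for Tanaka — Blum by 8–5.
Blum vs Dube: Blum is ranked higher on 1+4 = 5 ballots, Dube on 8. Dube wins 8–5.
Tanaka–Dube: Tanaka 8–5.
Each candidate drops at least one matchup (Blum loses to Dube; Tanaka loses to Blum; Dube loses to Tanaka); the cycle Blum beats Tanaka beats Dube beats Blum rules out a Condorcet winner.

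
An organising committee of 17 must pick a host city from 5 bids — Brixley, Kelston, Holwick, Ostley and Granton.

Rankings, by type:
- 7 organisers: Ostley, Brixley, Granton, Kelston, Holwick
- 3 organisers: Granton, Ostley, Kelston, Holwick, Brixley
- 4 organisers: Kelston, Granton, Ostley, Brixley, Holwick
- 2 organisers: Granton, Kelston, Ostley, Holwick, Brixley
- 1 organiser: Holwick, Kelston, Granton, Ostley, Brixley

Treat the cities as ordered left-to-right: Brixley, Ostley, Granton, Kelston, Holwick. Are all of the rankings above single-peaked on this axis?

yes

Axis positions: Brixley=1, Ostley=2, Granton=3, Kelston=4, Holwick=5.
Type 1 (peak Ostley at position 2): ranking walks positions 2-1-3-4-5, expanding outward from the peak — single-peaked.
Type 2 (peak Granton at position 3): ranking walks positions 3-2-4-5-1, expanding outward from the peak — single-peaked.
Type 3 (peak Kelston at position 4): ranking walks positions 4-3-2-1-5, expanding outward from the peak — single-peaked.
Type 4 (peak Granton at position 3): ranking walks positions 3-4-2-5-1, expanding outward from the peak — single-peaked.
Type 5 (peak Holwick at position 5): ranking walks positions 5-4-3-2-1, expanding outward from the peak — single-peaked.
Every ranking is single-peaked on this axis.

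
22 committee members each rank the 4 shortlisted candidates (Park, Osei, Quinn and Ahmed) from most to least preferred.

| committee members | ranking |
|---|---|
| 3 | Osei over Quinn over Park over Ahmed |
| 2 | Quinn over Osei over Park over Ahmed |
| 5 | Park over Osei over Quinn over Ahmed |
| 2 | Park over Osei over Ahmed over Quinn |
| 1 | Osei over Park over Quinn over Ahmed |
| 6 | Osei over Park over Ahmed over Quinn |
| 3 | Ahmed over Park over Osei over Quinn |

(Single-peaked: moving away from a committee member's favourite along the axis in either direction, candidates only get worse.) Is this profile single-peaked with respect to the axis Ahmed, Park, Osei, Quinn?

Axis positions: Ahmed=1, Park=2, Osei=3, Quinn=4.
Faction 1 (peak Osei at position 3): ranking walks positions 3-4-2-1, expanding outward from the peak — single-peaked.
Faction 2 (peak Quinn at position 4): ranking walks positions 4-3-2-1, expanding outward from the peak — single-peaked.
Faction 3 (peak Park at position 2): ranking walks positions 2-3-4-1, expanding outward from the peak — single-peaked.
Faction 4 (peak Park at position 2): ranking walks positions 2-3-1-4, expanding outward from the peak — single-peaked.
Faction 5 (peak Osei at position 3): ranking walks positions 3-2-4-1, expanding outward from the peak — single-peaked.
Faction 6 (peak Osei at position 3): ranking walks positions 3-2-1-4, expanding outward from the peak — single-peaked.
Faction 7 (peak Ahmed at position 1): ranking walks positions 1-2-3-4, expanding outward from the peak — single-peaked.
Every ranking is single-peaked on this axis.

yes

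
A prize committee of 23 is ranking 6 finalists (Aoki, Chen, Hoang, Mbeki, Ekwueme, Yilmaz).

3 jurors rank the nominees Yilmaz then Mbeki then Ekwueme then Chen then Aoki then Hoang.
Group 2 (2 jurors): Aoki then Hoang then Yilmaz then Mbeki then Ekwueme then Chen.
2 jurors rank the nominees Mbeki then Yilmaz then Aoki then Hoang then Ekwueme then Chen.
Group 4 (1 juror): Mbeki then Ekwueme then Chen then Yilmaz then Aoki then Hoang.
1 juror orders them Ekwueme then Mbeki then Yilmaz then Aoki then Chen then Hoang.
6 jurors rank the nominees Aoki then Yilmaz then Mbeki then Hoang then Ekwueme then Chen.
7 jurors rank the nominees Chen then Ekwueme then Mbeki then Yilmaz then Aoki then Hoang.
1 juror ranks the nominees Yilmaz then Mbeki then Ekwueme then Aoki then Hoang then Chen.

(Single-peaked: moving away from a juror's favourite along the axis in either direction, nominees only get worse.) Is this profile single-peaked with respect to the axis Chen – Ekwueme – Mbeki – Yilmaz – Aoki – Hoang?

Axis positions: Chen=1, Ekwueme=2, Mbeki=3, Yilmaz=4, Aoki=5, Hoang=6.
Group 1 (peak Yilmaz at position 4): ranking walks positions 4-3-2-1-5-6, expanding outward from the peak — single-peaked.
Group 2 (peak Aoki at position 5): ranking walks positions 5-6-4-3-2-1, expanding outward from the peak — single-peaked.
Group 3 (peak Mbeki at position 3): ranking walks positions 3-4-5-6-2-1, expanding outward from the peak — single-peaked.
Group 4 (peak Mbeki at position 3): ranking walks positions 3-2-1-4-5-6, expanding outward from the peak — single-peaked.
Group 5 (peak Ekwueme at position 2): ranking walks positions 2-3-4-5-1-6, expanding outward from the peak — single-peaked.
Group 6 (peak Aoki at position 5): ranking walks positions 5-4-3-6-2-1, expanding outward from the peak — single-peaked.
Group 7 (peak Chen at position 1): ranking walks positions 1-2-3-4-5-6, expanding outward from the peak — single-peaked.
Group 8 (peak Yilmaz at position 4): ranking walks positions 4-3-2-5-6-1, expanding outward from the peak — single-peaked.
Every ranking is single-peaked on this axis.

yes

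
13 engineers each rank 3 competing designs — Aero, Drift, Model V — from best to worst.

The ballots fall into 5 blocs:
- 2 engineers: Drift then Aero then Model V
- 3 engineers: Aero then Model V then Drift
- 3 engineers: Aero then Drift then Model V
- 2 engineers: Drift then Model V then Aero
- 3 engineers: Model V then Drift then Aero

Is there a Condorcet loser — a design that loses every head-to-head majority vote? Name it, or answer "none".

Pairwise majorities:
Aero vs Drift: Aero preferred on 3+3 = 6 ballots; Drift wins 7–6.
Aero vs Model V: 8 to 5, Aero.
Drift–Model V: Drift 7–6.
Only Model V has no wins; Model V is the Condorcet loser.

Model V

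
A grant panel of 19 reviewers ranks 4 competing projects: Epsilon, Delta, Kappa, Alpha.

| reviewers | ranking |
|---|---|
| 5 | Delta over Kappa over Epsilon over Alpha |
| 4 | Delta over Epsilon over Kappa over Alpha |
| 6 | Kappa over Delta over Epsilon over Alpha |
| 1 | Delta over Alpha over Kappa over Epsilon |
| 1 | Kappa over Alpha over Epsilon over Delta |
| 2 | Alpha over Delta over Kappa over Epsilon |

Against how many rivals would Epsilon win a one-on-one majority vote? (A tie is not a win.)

Epsilon against each rival (19 reviewers):
Epsilon vs Delta: Epsilon is ranked higher on 1 ballot, Delta on 18. Delta wins 18–1.
Epsilon–Kappa: Kappa 15–4.
Epsilon vs Alpha: 15 to 4, Epsilon.
Epsilon beats Alpha; loses to Delta, Kappa — 1 pairwise win.

1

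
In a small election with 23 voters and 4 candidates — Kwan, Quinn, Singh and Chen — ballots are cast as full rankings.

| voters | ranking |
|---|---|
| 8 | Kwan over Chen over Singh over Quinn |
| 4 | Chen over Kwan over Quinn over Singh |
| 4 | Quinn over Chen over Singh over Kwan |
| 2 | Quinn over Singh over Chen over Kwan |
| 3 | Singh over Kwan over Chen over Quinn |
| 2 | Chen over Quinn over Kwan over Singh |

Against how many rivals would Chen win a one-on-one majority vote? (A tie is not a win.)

Chen against each rival (23 voters):
Chen vs Kwan: Chen preferred on 4+4+2+2 = 12 ballots; Chen wins 12–11.
Chen–Quinn: Chen 17–6.
Chen vs Singh: Chen is ranked higher on 8+4+4+2 = 18 ballots, Singh on 5. Chen wins 18–5.
Chen beats Kwan, Quinn, Singh — 3 pairwise wins.

3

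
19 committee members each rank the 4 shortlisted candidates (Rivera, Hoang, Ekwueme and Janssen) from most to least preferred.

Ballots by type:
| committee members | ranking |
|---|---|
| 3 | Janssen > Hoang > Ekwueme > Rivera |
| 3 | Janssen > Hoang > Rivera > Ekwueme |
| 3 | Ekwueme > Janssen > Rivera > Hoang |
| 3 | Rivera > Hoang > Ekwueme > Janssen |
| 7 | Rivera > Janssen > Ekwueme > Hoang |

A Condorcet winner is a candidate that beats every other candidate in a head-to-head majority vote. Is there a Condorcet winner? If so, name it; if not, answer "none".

Head-to-head results (19 committee members):
Rivera–Hoang: Rivera 13–6.
Rivera vs Ekwueme: 3+3+7 = 13 for Rivera, 6 for Ekwueme — Rivera by 13–6.
Rivera vs Janssen: Rivera, 10–9.
Hoang vs Ekwueme: 9 to 10, Ekwueme.
Hoang–Janssen: Janssen 16–3.
Ekwueme vs Janssen: Ekwueme is ranked higher on 3+3 = 6 ballots, Janssen on 13. Janssen wins 13–6.
Rivera defeats every rival head-to-head and is the Condorcet winner.

Rivera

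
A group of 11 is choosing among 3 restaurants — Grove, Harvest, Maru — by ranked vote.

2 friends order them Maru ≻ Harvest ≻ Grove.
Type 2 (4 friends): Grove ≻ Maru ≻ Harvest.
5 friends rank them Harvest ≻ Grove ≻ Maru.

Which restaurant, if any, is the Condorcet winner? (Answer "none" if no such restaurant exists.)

none

Head-to-head results (11 friends):
Grove–Harvest: Harvest 7–4.
Grove vs Maru: Grove, 9–2.
Harvest vs Maru: Maru, 6–5.
No restaurant is unbeaten: Grove loses to Harvest; Harvest loses to Maru; Maru loses to Grove. In particular Grove > Maru > Harvest > Grove is a majority cycle — no Condorcet winner exists.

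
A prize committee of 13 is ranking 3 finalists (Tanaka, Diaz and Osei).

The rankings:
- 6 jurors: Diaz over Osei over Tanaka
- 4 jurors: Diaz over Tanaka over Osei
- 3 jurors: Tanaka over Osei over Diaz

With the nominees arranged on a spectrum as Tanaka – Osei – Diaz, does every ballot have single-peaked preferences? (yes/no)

Axis positions: Tanaka=1, Osei=2, Diaz=3.
Group 1 (peak Diaz at position 3): ranking walks positions 3-2-1, expanding outward from the peak — single-peaked.
Group 2: ranking walks positions 3-1-2; Tanaka is ranked above Osei even though Osei lies between Tanaka and the peak Diaz on the axis — preferences dip and rise again. Not single-peaked.
Group 3 (peak Tanaka at position 1): ranking walks positions 1-2-3, expanding outward from the peak — single-peaked.
Group 2 violates single-peakedness, so the profile is not single-peaked on this axis.

no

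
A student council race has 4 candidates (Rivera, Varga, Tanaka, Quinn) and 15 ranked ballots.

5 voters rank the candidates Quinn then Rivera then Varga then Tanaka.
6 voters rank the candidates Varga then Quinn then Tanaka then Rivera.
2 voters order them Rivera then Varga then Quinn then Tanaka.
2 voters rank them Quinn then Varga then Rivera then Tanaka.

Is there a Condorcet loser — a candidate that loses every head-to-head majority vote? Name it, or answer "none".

Tanaka

Pairwise majorities:
Rivera vs Varga: Rivera is ranked higher on 5+2 = 7 ballots, Varga on 8. Varga wins 8–7.
Rivera vs Tanaka: Rivera, 9–6.
Rivera vs Quinn: Quinn, 13–2.
Varga vs Tanaka: Varga wins 15–0.
Varga–Quinn: Varga 8–7.
Tanaka–Quinn: Quinn 15–0.
Only Tanaka has no wins; Tanaka is the Condorcet loser.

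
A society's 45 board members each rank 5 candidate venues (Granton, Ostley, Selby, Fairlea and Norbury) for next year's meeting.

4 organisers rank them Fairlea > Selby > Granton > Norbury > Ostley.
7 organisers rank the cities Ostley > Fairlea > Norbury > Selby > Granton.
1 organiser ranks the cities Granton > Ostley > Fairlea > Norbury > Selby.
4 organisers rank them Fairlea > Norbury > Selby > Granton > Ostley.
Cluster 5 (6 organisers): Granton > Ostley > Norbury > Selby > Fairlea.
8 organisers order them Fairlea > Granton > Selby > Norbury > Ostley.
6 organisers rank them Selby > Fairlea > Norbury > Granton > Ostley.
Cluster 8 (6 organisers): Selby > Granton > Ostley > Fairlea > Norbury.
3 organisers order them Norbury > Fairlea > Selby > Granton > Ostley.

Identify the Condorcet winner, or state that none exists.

Fairlea

Head-to-head results (45 organisers):
Granton vs Ostley: Granton preferred on 38 ballots; Granton wins 38–7.
Granton vs Selby: 15 to 30, Selby.
Granton vs Fairlea: 13 to 32, Fairlea.
Granton vs Norbury: 25 to 20, Granton.
Ostley vs Selby: 14 to 31, Selby.
Ostley vs Fairlea: Ostley is ranked higher on 7+1+6+6 = 20 ballots, Fairlea on 25. Fairlea wins 25–20.
Ostley vs Norbury: 7+1+6+6 = 20 for Ostley, 25 for Norbury — Norbury by 25–20.
Selby vs Fairlea: Selby preferred on 6+6+6 = 18 ballots; Fairlea wins 27–18.
Selby vs Norbury: Selby preferred on 4+8+6+6 = 24 ballots; Selby wins 24–21.
Fairlea vs Norbury: 36 to 9, Fairlea.
Only Fairlea has no losses; Fairlea is the Condorcet winner.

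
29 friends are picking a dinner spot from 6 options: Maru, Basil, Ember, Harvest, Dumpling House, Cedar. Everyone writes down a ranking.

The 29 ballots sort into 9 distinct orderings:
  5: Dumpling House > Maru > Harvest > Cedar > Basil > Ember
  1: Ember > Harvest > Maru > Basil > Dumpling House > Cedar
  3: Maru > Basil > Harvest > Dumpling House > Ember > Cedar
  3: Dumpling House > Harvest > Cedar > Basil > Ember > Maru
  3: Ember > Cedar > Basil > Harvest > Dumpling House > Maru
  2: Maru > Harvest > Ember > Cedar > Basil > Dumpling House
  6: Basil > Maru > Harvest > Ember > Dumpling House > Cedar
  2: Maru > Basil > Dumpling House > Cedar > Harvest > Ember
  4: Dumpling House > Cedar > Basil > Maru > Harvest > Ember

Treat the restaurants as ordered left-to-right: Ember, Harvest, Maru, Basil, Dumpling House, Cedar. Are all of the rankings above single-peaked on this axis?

Axis positions: Ember=1, Harvest=2, Maru=3, Basil=4, Dumpling House=5, Cedar=6.
Bloc 1: ranking walks positions 5-3-2-6-4-1; Maru is ranked above Basil even though Basil lies between Maru and the peak Dumpling House on the axis — preferences dip and rise again. Not single-peaked.
Bloc 2 (peak Ember at position 1): ranking walks positions 1-2-3-4-5-6, expanding outward from the peak — single-peaked.
Bloc 3 (peak Maru at position 3): ranking walks positions 3-4-2-5-1-6, expanding outward from the peak — single-peaked.
Bloc 4: ranking walks positions 5-2-6-4-1-3; Harvest is ranked above Basil even though Basil lies between Harvest and the peak Dumpling House on the axis — preferences dip and rise again. Not single-peaked.
Bloc 5: ranking walks positions 1-6-4-2-5-3; Cedar is ranked above Harvest even though Harvest lies between Cedar and the peak Ember on the axis — preferences dip and rise again. Not single-peaked.
Bloc 6: ranking walks positions 3-2-1-6-4-5; Cedar is ranked above Basil even though Basil lies between Cedar and the peak Maru on the axis — preferences dip and rise again. Not single-peaked.
Bloc 7 (peak Basil at position 4): ranking walks positions 4-3-2-1-5-6, expanding outward from the peak — single-peaked.
Bloc 8 (peak Maru at position 3): ranking walks positions 3-4-5-6-2-1, expanding outward from the peak — single-peaked.
Bloc 9 (peak Dumpling House at position 5): ranking walks positions 5-6-4-3-2-1, expanding outward from the peak — single-peaked.
Bloc 1 violates single-peakedness, so the profile is not single-peaked on this axis.

no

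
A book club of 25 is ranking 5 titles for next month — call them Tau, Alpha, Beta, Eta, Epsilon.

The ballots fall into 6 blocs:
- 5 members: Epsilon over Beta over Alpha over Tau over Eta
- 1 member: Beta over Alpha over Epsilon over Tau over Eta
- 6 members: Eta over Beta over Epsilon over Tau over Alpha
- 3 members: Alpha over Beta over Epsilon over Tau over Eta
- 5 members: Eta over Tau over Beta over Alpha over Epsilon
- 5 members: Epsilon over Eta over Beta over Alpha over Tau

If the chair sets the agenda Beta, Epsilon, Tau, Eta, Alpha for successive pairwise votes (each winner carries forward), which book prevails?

Round 1: Beta vs Epsilon — 15–10, Beta advances.
Round 2: Beta vs Tau — 20–5, Beta advances.
Round 3: Beta vs Eta — 9–16, Eta advances.
Round 4: Eta vs Alpha — 16–9, Eta advances.
Eta survives the agenda.

Eta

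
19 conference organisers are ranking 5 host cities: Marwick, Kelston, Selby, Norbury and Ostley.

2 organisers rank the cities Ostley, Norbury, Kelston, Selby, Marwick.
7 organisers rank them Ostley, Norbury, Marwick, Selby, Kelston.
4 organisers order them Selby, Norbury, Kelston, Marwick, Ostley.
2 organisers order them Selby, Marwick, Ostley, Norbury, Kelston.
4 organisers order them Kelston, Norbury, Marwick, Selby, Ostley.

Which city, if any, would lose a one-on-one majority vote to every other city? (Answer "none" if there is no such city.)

Head-to-head results (19 organisers):
Marwick vs Kelston: Kelston, 10–9.
Marwick vs Selby: Marwick is ranked higher on 7+4 = 11 ballots, Selby on 8. Marwick wins 11–8.
Marwick vs Norbury: Norbury, 17–2.
Marwick vs Ostley: Marwick wins 10–9.
Kelston vs Selby: Selby, 13–6.
Kelston vs Norbury: Kelston preferred on 4 ballots; Norbury wins 15–4.
Kelston–Ostley: Ostley 11–8.
Selby vs Norbury: Selby preferred on 4+2 = 6 ballots; Norbury wins 13–6.
Selby–Ostley: Selby 10–9.
Norbury vs Ostley: Ostley wins 11–8.
Every city wins at least one matchup (Marwick beats Selby; Kelston beats Marwick; Selby beats Kelston; Norbury beats Marwick; Ostley beats Kelston), so there is no Condorcet loser.

none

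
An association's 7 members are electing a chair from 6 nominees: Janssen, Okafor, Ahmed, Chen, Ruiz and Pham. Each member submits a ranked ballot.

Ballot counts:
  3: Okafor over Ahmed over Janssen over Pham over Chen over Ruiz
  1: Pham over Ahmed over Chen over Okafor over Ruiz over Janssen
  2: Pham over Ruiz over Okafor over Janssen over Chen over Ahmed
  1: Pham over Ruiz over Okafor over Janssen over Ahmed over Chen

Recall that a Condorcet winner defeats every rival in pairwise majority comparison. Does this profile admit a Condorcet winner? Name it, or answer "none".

Head-to-head results (7 voters):
Janssen–Okafor: Okafor 7–0.
Janssen vs Ahmed: Ahmed wins 4–3.
Janssen vs Chen: Janssen preferred on 3+2+1 = 6 ballots; Janssen wins 6–1.
Janssen vs Ruiz: Janssen preferred on 3 ballots; Ruiz wins 4–3.
Janssen vs Pham: Janssen is ranked higher on 3 ballots, Pham on 4. Pham wins 4–3.
Okafor vs Ahmed: Okafor, 6–1.
Okafor vs Chen: 6 to 1, Okafor.
Okafor–Ruiz: Okafor 4–3.
Okafor vs Pham: Pham wins 4–3.
Ahmed vs Chen: Ahmed is ranked higher on 3+1+1 = 5 ballots, Chen on 2. Ahmed wins 5–2.
Ahmed vs Ruiz: Ahmed preferred on 3+1 = 4 ballots; Ahmed wins 4–3.
Ahmed vs Pham: Pham, 4–3.
Chen vs Ruiz: Chen is ranked higher on 3+1 = 4 ballots, Ruiz on 3. Chen wins 4–3.
Chen vs Pham: Pham, 7–0.
Ruiz vs Pham: Pham wins 7–0.
Pham beats each of Janssen, Okafor, Ahmed, Chen, Ruiz — Pham is the Condorcet winner.

Pham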